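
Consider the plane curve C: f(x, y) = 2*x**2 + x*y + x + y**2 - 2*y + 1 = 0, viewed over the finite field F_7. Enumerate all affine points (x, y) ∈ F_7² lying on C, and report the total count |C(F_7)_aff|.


Affine F_7-points: {(0, 1), (3, 2), (3, 4), (5, 0), (5, 4), (6, 1), (6, 2)}; count = 7.

For each of the 49 pairs (x, y) ∈ F_7², evaluate f(x, y) mod 7. Record the zeros.
  x = 0: [0↦1, 1↦0, 2↦1, 3↦4, 4↦2, 5↦2, 6↦4]  zeros at y ∈ {1}
  x = 1: [0↦4, 1↦4, 2↦6, 3↦3, 4↦2, 5↦3, 6↦6]  zeros at y ∈ ∅
  x = 2: [0↦4, 1↦5, 2↦1, 3↦6, 4↦6, 5↦1, 6↦5]  zeros at y ∈ ∅
  x = 3: [0↦1, 1↦3, 2↦0, 3↦6, 4↦0, 5↦3, 6↦1]  zeros at y ∈ {2, 4}
  x = 4: [0↦2, 1↦5, 2↦3, 3↦3, 4↦5, 5↦2, 6↦1]  zeros at y ∈ ∅
  x = 5: [0↦0, 1↦4, 2↦3, 3↦4, 4↦0, 5↦5, 6↦5]  zeros at y ∈ {0, 4}
  x = 6: [0↦2, 1↦0, 2↦0, 3↦2, 4↦6, 5↦5, 6↦6]  zeros at y ∈ {1, 2}
Collecting zeros: affine points = {(0, 1), (3, 2), (3, 4), (5, 0), (5, 4), (6, 1), (6, 2)}.
Total count |C(F_7)_aff| = 7.


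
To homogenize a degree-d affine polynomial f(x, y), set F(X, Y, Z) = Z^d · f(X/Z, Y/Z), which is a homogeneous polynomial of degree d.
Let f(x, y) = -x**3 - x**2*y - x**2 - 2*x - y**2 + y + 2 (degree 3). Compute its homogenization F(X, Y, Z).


F(X, Y, Z) = -X**3 - X**2*Y - X**2*Z - 2*X*Z**2 - Y**2*Z + Y*Z**2 + 2*Z**3

deg(f) = 3.
Substitute x = X/Z, y = Y/Z into f, then multiply by Z^3.
  monomial -1·x^3·y^0 ↦ -1·X^3·Y^0·Z^0.
  monomial -1·x^2·y^1 ↦ -1·X^2·Y^1·Z^0.
  monomial -1·x^2·y^0 ↦ -1·X^2·Y^0·Z^1.
  monomial -2·x^1·y^0 ↦ -2·X^1·Y^0·Z^2.
  monomial -1·x^0·y^2 ↦ -1·X^0·Y^2·Z^1.
  monomial 1·x^0·y^1 ↦ 1·X^0·Y^1·Z^2.
  monomial 2·x^0·y^0 ↦ 2·X^0·Y^0·Z^3.
Collecting: F(X, Y, Z) = -X**3 - X**2*Y - X**2*Z - 2*X*Z**2 - Y**2*Z + Y*Z**2 + 2*Z**3.


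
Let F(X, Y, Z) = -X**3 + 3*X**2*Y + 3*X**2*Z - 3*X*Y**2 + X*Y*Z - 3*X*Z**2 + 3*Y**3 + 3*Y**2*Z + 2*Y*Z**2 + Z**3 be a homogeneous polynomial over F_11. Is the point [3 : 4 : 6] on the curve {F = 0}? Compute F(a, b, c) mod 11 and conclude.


F(3,4,6) ≡ 6 (mod 11); P is NOT on the curve.

Evaluate F(3, 4, 6) term-by-term (mod 11).
  -X**3 ↦ -1·27·1·1 = -27
  3*X**2*Y ↦ 3·9·4·1 = 108
  3*X**2*Z ↦ 3·9·1·6 = 162
  -3*X*Y**2 ↦ -3·3·16·1 = -144
  X*Y*Z ↦ 1·3·4·6 = 72
  -3*X*Z**2 ↦ -3·3·1·36 = -324
  3*Y**3 ↦ 3·1·64·1 = 192
  3*Y**2*Z ↦ 3·1·16·6 = 288
  2*Y*Z**2 ↦ 2·1·4·36 = 288
  Z**3 ↦ 1·1·1·216 = 216
Sum: F(3, 4, 6) = (-27) + (108) + (162) + (-144) + (72) + (-324) + (192) + (288) + (288) + (216) = 831.
Reducing mod 11: 831 ≡ 6 (mod 11).
Since F(a, b, c) ≡ 6 ≠ 0 (mod 11), P does NOT lie on the curve.


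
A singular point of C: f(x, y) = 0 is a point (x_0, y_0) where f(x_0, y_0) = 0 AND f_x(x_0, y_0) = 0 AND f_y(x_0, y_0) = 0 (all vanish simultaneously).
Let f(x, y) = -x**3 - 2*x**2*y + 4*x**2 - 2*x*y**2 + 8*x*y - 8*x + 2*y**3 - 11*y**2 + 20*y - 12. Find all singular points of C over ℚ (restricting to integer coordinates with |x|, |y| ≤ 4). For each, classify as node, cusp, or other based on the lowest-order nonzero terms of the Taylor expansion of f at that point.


Singular points: {(0, 2)}; classification: cusp.

Compute partial derivatives:
  f_x = -3*x**2 - 4*x*y + 8*x - 2*y**2 + 8*y - 8.
  f_y = -2*x**2 - 4*x*y + 8*x + 6*y**2 - 22*y + 20.
Scan x_0 ∈ {−4, ..., 4}. For each x_0, f_y(x_0, y) is a polynomial in y; find its integer roots y ∈ {−4, ..., 4}, then test f_x and f at those candidates.
  x = -4: f_y(-4, y) = 6*y**2 - 6*y - 44; no integer root y with |y| ≤ 4.
  x = -3: f_y(-3, y) = 6*y**2 - 10*y - 22; no integer root y with |y| ≤ 4.
  x = -2: f_y(-2, y) = 6*y**2 - 14*y - 4; no integer root y with |y| ≤ 4.
  x = -1: f_y(-1, y) = 6*y**2 - 18*y + 10; no integer root y with |y| ≤ 4.
  x = 0: f_y(0, y) = 6*y**2 - 22*y + 20; vanishes at y ∈ {2}. (0, 2): f_x = 0, f = 0 — SINGULAR.
  x = 1: f_y(1, y) = 6*y**2 - 26*y + 26; no integer root y with |y| ≤ 4.
  x = 2: f_y(2, y) = 6*y**2 - 30*y + 28; no integer root y with |y| ≤ 4.
  x = 3: f_y(3, y) = 6*y**2 - 34*y + 26; no integer root y with |y| ≤ 4.
  x = 4: f_y(4, y) = 6*y**2 - 38*y + 20; no integer root y with |y| ≤ 4.
Only singular point on the grid: (0, 2).
Classify: substitute x = 0 + u, y = 2 + v and expand: f = -u**3 - 2*u**2*v - 2*u*v**2 + 2*v**3 + v**2.
No constant or linear terms (consistent with a singular point). Quadratic part: v**2. Cubic part: -u**3 - 2*u**2*v - 2*u*v**2 + 2*v**3.
The quadratic part v**2 is a perfect square, so there is a single (double) tangent line v = 0, i.e. y = 2. Restricting the cubic part to that line (v = 0) leaves -u**3 ≠ 0, so f is not divisible by v and the branch is v² ≈ u**3 to lowest order — this is a cusp.
Classification: cusp.


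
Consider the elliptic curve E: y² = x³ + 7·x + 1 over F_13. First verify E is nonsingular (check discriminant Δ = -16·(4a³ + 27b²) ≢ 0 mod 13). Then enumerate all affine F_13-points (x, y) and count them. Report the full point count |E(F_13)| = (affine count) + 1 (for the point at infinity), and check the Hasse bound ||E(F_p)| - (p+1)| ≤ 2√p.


Affine points = {(0, 1), (0, 12), (1, 3), (1, 10), (2, 6), (2, 7), (3, 6), (3, 7), (6, 5), (6, 8), (7, 4), (7, 9), (8, 6), (8, 7), (9, 0)}; affine count = 15; |E(F_13)| = 16.

Discriminant check: Δ ∝ 4a³ + 27b² = 4·7³ + 27·1² = 4·343 + 27·1 ≡ 8 (mod 13). Nonzero ⇒ E is nonsingular.
For each x ∈ F_13, compute rhs = x³ + 7·x + 1 mod 13, then count y ∈ F_13 with y² ≡ rhs.
  x = 0: rhs = 1, matching y values: 1, 12 (2 points).
  x = 1: rhs = 9, matching y values: 3, 10 (2 points).
  x = 2: rhs = 10, matching y values: 6, 7 (2 points).
  x = 3: rhs = 10, matching y values: 6, 7 (2 points).
  x = 4: rhs = 2, matching y values: none (0 points).
  x = 5: rhs = 5, matching y values: none (0 points).
  x = 6: rhs = 12, matching y values: 5, 8 (2 points).
  x = 7: rhs = 3, matching y values: 4, 9 (2 points).
  x = 8: rhs = 10, matching y values: 6, 7 (2 points).
  x = 9: rhs = 0, matching y values: 0 (1 points).
  x = 10: rhs = 5, matching y values: none (0 points).
  x = 11: rhs = 5, matching y values: none (0 points).
  x = 12: rhs = 6, matching y values: none (0 points).
Total affine count: 15.
Full point count |E(F_13)| = 15 + 1 = 16.
Hasse bound: |16 − (13+1)| = |2| = 2 ≤ 2√13 ≈ 7.2111 ✓.


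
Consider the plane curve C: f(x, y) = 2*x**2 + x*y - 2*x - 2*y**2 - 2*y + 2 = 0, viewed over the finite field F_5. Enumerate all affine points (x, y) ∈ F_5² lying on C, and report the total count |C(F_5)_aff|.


Affine F_5-points: {(0, 2)}; count = 1.

For each of the 25 pairs (x, y) ∈ F_5², evaluate f(x, y) mod 5. Record the zeros.
  x = 0: [0↦2, 1↦3, 2↦0, 3↦3, 4↦2]  zeros at y ∈ {2}
  x = 1: [0↦2, 1↦4, 2↦2, 3↦1, 4↦1]  zeros at y ∈ ∅
  x = 2: [0↦1, 1↦4, 2↦3, 3↦3, 4↦4]  zeros at y ∈ ∅
  x = 3: [0↦4, 1↦3, 2↦3, 3↦4, 4↦1]  zeros at y ∈ ∅
  x = 4: [0↦1, 1↦1, 2↦2, 3↦4, 4↦2]  zeros at y ∈ ∅
Collecting zeros: affine points = {(0, 2)}.
Total count |C(F_5)_aff| = 1.


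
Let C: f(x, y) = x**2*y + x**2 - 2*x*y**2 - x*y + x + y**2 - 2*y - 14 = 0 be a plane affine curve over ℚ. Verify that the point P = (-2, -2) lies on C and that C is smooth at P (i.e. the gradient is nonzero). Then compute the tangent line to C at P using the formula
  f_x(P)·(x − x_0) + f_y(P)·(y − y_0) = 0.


Tangent line at P: -x - 16*y - 34 = 0.

Step 1: f(-2, -2) = 0, so P lies on C.
Step 2: partial derivatives
  f_x(x, y) = 2*x*y + 2*x - 2*y**2 - y + 1, f_y(x, y) = x**2 - 4*x*y - x + 2*y - 2.
  f_x(P) = -1, f_y(P) = -16 (gradient nonzero, so P is smooth).
Step 3: tangent line at P: -1·(x − -2) + -16·(y − -2) = 0.
Expanding: -x - 16*y - 34 = 0.


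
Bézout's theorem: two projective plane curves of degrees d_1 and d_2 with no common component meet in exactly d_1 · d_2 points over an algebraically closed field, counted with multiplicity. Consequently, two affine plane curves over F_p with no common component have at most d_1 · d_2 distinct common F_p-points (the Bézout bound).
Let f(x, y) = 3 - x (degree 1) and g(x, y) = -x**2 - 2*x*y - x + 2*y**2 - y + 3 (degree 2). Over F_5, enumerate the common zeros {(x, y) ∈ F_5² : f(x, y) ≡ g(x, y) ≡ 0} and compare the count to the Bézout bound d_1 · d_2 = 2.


Common zeros: {(3, 2), (3, 4)}; count = 2; Bézout bound = 2.

deg(f) = 1, deg(g) = 2, so Bézout bound = 2.
Scan x ∈ F_5. For each x, list the y ∈ F_5 with f(x, y) ≡ 0 and those with g(x, y) ≡ 0 (mod 5); the common zeros in that column are the intersection.
  x = 0: f ≡ 0 at y ∈ ∅; g ≡ 0 at y ∈ ∅; common: ∅.
  x = 1: f ≡ 0 at y ∈ ∅; g ≡ 0 at y ∈ {1, 3}; common: ∅.
  x = 2: f ≡ 0 at y ∈ ∅; g ≡ 0 at y ∈ {2, 3}; common: ∅.
  x = 3: f ≡ 0 at y ∈ {0, 1, 2, 3, 4}; g ≡ 0 at y ∈ {2, 4}; common: {2, 4}.
  x = 4: f ≡ 0 at y ∈ ∅; g ≡ 0 at y ∈ ∅; common: ∅.
Collecting: common zeros = {(3, 2), (3, 4)}, so the count is 2.
Comparison with the Bézout bound: 2 ≤ 2 = deg(f)·deg(g), as expected for curves with no common component (the bound is attained).


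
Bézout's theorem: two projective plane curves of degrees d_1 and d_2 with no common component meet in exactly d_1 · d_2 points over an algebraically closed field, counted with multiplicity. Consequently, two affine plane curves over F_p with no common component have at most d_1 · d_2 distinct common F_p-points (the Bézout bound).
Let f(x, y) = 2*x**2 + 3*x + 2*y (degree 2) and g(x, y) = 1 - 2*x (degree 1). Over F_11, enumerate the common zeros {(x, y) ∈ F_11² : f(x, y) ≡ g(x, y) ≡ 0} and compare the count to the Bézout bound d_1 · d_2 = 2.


Common zeros: {(6, 10)}; count = 1; Bézout bound = 2.

deg(f) = 2, deg(g) = 1, so Bézout bound = 2.
Scan x ∈ F_11. For each x, list the y ∈ F_11 with f(x, y) ≡ 0 and those with g(x, y) ≡ 0 (mod 11); the common zeros in that column are the intersection.
  x = 0: f ≡ 0 at y ∈ {0}; g ≡ 0 at y ∈ ∅; common: ∅.
  x = 1: f ≡ 0 at y ∈ {3}; g ≡ 0 at y ∈ ∅; common: ∅.
  x = 2: f ≡ 0 at y ∈ {4}; g ≡ 0 at y ∈ ∅; common: ∅.
  x = 3: f ≡ 0 at y ∈ {3}; g ≡ 0 at y ∈ ∅; common: ∅.
  x = 4: f ≡ 0 at y ∈ {0}; g ≡ 0 at y ∈ ∅; common: ∅.
  x = 5: f ≡ 0 at y ∈ {6}; g ≡ 0 at y ∈ ∅; common: ∅.
  x = 6: f ≡ 0 at y ∈ {10}; g ≡ 0 at y ∈ {0, 1, 2, 3, 4, 5, 6, 7, 8, 9, 10}; common: {10}.
  x = 7: f ≡ 0 at y ∈ {1}; g ≡ 0 at y ∈ ∅; common: ∅.
  x = 8: f ≡ 0 at y ∈ {1}; g ≡ 0 at y ∈ ∅; common: ∅.
  x = 9: f ≡ 0 at y ∈ {10}; g ≡ 0 at y ∈ ∅; common: ∅.
  x = 10: f ≡ 0 at y ∈ {6}; g ≡ 0 at y ∈ ∅; common: ∅.
Collecting: common zeros = {(6, 10)}, so the count is 1.
Comparison with the Bézout bound: 1 ≤ 2 = deg(f)·deg(g), as expected for curves with no common component (the affine F_11-count falls short of the bound because intersections may lie at infinity, over extension fields, or carry multiplicity).


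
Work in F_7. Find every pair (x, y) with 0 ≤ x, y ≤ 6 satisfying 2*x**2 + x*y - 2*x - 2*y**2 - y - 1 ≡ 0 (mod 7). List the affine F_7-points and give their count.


Affine F_7-points: {(0, 5), (2, 5), (2, 6), (3, 2), (3, 6), (4, 2), (4, 3), (6, 3)}; count = 8.

For each of the 49 pairs (x, y) ∈ F_7², evaluate f(x, y) mod 7. Record the zeros.
  x = 0: [0↦6, 1↦3, 2↦3, 3↦6, 4↦5, 5↦0, 6↦5]  zeros at y ∈ {5}
  x = 1: [0↦6, 1↦4, 2↦5, 3↦2, 4↦2, 5↦5, 6↦4]  zeros at y ∈ ∅
  x = 2: [0↦3, 1↦2, 2↦4, 3↦2, 4↦3, 5↦0, 6↦0]  zeros at y ∈ {5, 6}
  x = 3: [0↦4, 1↦4, 2↦0, 3↦6, 4↦1, 5↦6, 6↦0]  zeros at y ∈ {2, 6}
  x = 4: [0↦2, 1↦3, 2↦0, 3↦0, 4↦3, 5↦2, 6↦4]  zeros at y ∈ {2, 3}
  x = 5: [0↦4, 1↦6, 2↦4, 3↦5, 4↦2, 5↦2, 6↦5]  zeros at y ∈ ∅
  x = 6: [0↦3, 1↦6, 2↦5, 3↦0, 4↦5, 5↦6, 6↦3]  zeros at y ∈ {3}
Collecting zeros: affine points = {(0, 5), (2, 5), (2, 6), (3, 2), (3, 6), (4, 2), (4, 3), (6, 3)}.
Total count |C(F_7)_aff| = 8.


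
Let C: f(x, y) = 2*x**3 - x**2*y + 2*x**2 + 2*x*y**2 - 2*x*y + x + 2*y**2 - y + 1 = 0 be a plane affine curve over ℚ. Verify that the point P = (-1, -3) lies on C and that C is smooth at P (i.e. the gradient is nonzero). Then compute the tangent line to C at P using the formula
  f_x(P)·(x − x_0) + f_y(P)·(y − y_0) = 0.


Tangent line at P: 21*x + 21 = 0.

Step 1: f(-1, -3) = 0, so P lies on C.
Step 2: partial derivatives
  f_x(x, y) = 6*x**2 - 2*x*y + 4*x + 2*y**2 - 2*y + 1, f_y(x, y) = -x**2 + 4*x*y - 2*x + 4*y - 1.
  f_x(P) = 21, f_y(P) = 0 (gradient nonzero, so P is smooth).
Step 3: tangent line at P: 21·(x − -1) + 0·(y − -3) = 0.
Expanding: 21*x + 21 = 0.


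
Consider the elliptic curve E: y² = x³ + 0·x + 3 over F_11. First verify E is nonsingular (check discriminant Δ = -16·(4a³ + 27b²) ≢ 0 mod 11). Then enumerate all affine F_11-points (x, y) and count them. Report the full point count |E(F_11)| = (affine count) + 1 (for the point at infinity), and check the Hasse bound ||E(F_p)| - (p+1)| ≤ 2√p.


Affine points = {(0, 5), (0, 6), (1, 2), (1, 9), (2, 0), (4, 1), (4, 10), (7, 4), (7, 7), (8, 3), (8, 8)}; affine count = 11; |E(F_11)| = 12.

Discriminant check: Δ ∝ 4a³ + 27b² = 4·0³ + 27·3² = 4·0 + 27·9 ≡ 1 (mod 11). Nonzero ⇒ E is nonsingular.
For each x ∈ F_11, compute rhs = x³ + 0·x + 3 mod 11, then count y ∈ F_11 with y² ≡ rhs.
  x = 0: rhs = 3, matching y values: 5, 6 (2 points).
  x = 1: rhs = 4, matching y values: 2, 9 (2 points).
  x = 2: rhs = 0, matching y values: 0 (1 points).
  x = 3: rhs = 8, matching y values: none (0 points).
  x = 4: rhs = 1, matching y values: 1, 10 (2 points).
  x = 5: rhs = 7, matching y values: none (0 points).
  x = 6: rhs = 10, matching y values: none (0 points).
  x = 7: rhs = 5, matching y values: 4, 7 (2 points).
  x = 8: rhs = 9, matching y values: 3, 8 (2 points).
  x = 9: rhs = 6, matching y values: none (0 points).
  x = 10: rhs = 2, matching y values: none (0 points).
Total affine count: 11.
Full point count |E(F_11)| = 11 + 1 = 12.
Hasse bound: |12 − (11+1)| = |0| = 0 ≤ 2√11 ≈ 6.6332 ✓.


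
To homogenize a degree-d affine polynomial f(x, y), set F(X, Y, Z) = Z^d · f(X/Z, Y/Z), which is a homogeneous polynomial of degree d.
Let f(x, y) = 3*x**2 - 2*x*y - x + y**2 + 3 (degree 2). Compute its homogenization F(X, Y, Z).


F(X, Y, Z) = 3*X**2 - 2*X*Y - X*Z + Y**2 + 3*Z**2

deg(f) = 2.
Substitute x = X/Z, y = Y/Z into f, then multiply by Z^2.
  monomial 3·x^2·y^0 ↦ 3·X^2·Y^0·Z^0.
  monomial -2·x^1·y^1 ↦ -2·X^1·Y^1·Z^0.
  monomial -1·x^1·y^0 ↦ -1·X^1·Y^0·Z^1.
  monomial 1·x^0·y^2 ↦ 1·X^0·Y^2·Z^0.
  monomial 3·x^0·y^0 ↦ 3·X^0·Y^0·Z^2.
Collecting: F(X, Y, Z) = 3*X**2 - 2*X*Y - X*Z + Y**2 + 3*Z**2.


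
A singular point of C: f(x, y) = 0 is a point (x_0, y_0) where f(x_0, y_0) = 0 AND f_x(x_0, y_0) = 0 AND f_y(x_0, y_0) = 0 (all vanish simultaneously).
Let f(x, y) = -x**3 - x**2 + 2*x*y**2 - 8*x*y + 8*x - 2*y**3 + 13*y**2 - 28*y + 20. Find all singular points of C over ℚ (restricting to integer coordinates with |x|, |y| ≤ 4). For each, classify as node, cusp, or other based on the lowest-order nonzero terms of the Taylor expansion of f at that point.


Singular points: {(0, 2)}; classification: node.

Compute partial derivatives:
  f_x = -3*x**2 - 2*x + 2*y**2 - 8*y + 8.
  f_y = 4*x*y - 8*x - 6*y**2 + 26*y - 28.
Scan x_0 ∈ {−4, ..., 4}. For each x_0, f_y(x_0, y) is a polynomial in y; find its integer roots y ∈ {−4, ..., 4}, then test f_x and f at those candidates.
  x = -4: f_y(-4, y) = -6*y**2 + 10*y + 4; vanishes at y ∈ {2}. (-4, 2): f_x = -40 ≠ 0.
  x = -3: f_y(-3, y) = -6*y**2 + 14*y - 4; vanishes at y ∈ {2}. (-3, 2): f_x = -21 ≠ 0.
  x = -2: f_y(-2, y) = -6*y**2 + 18*y - 12; vanishes at y ∈ {1, 2}. (-2, 1): f_x = -6 ≠ 0; (-2, 2): f_x = -8 ≠ 0.
  x = -1: f_y(-1, y) = -6*y**2 + 22*y - 20; vanishes at y ∈ {2}. (-1, 2): f_x = -1 ≠ 0.
  x = 0: f_y(0, y) = -6*y**2 + 26*y - 28; vanishes at y ∈ {2}. (0, 2): f_x = 0, f = 0 — SINGULAR.
  x = 1: f_y(1, y) = -6*y**2 + 30*y - 36; vanishes at y ∈ {2, 3}. (1, 2): f_x = -5 ≠ 0; (1, 3): f_x = -3 ≠ 0.
  x = 2: f_y(2, y) = -6*y**2 + 34*y - 44; vanishes at y ∈ {2}. (2, 2): f_x = -16 ≠ 0.
  x = 3: f_y(3, y) = -6*y**2 + 38*y - 52; vanishes at y ∈ {2}. (3, 2): f_x = -33 ≠ 0.
  x = 4: f_y(4, y) = -6*y**2 + 42*y - 60; vanishes at y ∈ {2}. (4, 2): f_x = -56 ≠ 0.
Only singular point on the grid: (0, 2).
Classify: substitute x = 0 + u, y = 2 + v and expand: f = -u**3 - u**2 + 2*u*v**2 - 2*v**3 + v**2.
No constant or linear terms (consistent with a singular point). Quadratic part: -u**2 + v**2. Cubic part: -u**3 + 2*u*v**2 - 2*v**3.
The quadratic part v**2 - u**2 = (v − u)(v + u) splits into two distinct linear factors, so there are two distinct tangent lines y − 2 = ±(x − 0) — this is a node (ordinary double point).
Classification: node.


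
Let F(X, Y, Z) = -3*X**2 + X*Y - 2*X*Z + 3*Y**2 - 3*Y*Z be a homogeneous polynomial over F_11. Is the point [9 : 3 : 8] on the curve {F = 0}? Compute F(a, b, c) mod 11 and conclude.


F(9,3,8) ≡ 2 (mod 11); P is NOT on the curve.

Evaluate F(9, 3, 8) term-by-term (mod 11).
  -3*X**2 ↦ -3·81·1·1 = -243
  X*Y ↦ 1·9·3·1 = 27
  -2*X*Z ↦ -2·9·1·8 = -144
  3*Y**2 ↦ 3·1·9·1 = 27
  -3*Y*Z ↦ -3·1·3·8 = -72
Sum: F(9, 3, 8) = (-243) + (27) + (-144) + (27) + (-72) = -405.
Reducing mod 11: -405 ≡ 2 (mod 11).
Since F(a, b, c) ≡ 2 ≠ 0 (mod 11), P does NOT lie on the curve.


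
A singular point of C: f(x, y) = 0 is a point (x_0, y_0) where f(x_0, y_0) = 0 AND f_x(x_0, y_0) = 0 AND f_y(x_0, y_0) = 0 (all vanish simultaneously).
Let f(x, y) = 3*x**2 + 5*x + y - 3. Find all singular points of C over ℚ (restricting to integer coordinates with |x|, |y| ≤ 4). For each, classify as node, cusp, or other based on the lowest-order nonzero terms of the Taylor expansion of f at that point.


No singular points in the scanned grid; C is smooth there.

Compute partial derivatives:
  f_x = 6*x + 5.
  f_y = 1.
f_y = 1 is a nonzero constant, so f_y never vanishes: no point (x, y) can satisfy f = f_x = f_y = 0. In particular no (x, y) ∈ {−4, ..., 4}² is singular; the curve is smooth.


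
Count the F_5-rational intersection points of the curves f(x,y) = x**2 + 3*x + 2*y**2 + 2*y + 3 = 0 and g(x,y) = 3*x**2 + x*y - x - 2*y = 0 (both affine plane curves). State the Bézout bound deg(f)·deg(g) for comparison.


Common zeros: {(2, 2), (3, 1), (4, 3)}; count = 3; Bézout bound = 4.

deg(f) = 2, deg(g) = 2, so Bézout bound = 4.
Scan x ∈ F_5. For each x, list the y ∈ F_5 with f(x, y) ≡ 0 and those with g(x, y) ≡ 0 (mod 5); the common zeros in that column are the intersection.
  x = 0: f ≡ 0 at y ∈ {2}; g ≡ 0 at y ∈ {0}; common: ∅.
  x = 1: f ≡ 0 at y ∈ ∅; g ≡ 0 at y ∈ {2}; common: ∅.
  x = 2: f ≡ 0 at y ∈ {2}; g ≡ 0 at y ∈ {0, 1, 2, 3, 4}; common: {2}.
  x = 3: f ≡ 0 at y ∈ {1, 3}; g ≡ 0 at y ∈ {1}; common: {1}.
  x = 4: f ≡ 0 at y ∈ {1, 3}; g ≡ 0 at y ∈ {3}; common: {3}.
Collecting: common zeros = {(2, 2), (3, 1), (4, 3)}, so the count is 3.
Comparison with the Bézout bound: 3 ≤ 4 = deg(f)·deg(g), as expected for curves with no common component (the affine F_5-count falls short of the bound because intersections may lie at infinity, over extension fields, or carry multiplicity).


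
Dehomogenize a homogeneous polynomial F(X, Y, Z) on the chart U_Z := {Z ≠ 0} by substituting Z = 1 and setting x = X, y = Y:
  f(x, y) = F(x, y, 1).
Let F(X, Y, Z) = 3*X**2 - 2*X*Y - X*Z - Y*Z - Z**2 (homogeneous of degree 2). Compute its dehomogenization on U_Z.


f(x, y) = 3*x**2 - 2*x*y - x - y - 1

On U_Z we set Z = 1. Each monomial c·X^i·Y^j·Z^k in F becomes c·x^i·y^j·1^k = c·x^i·y^j.
Substituting Z = 1: F(X, Y, 1) = 3*x**2 - 2*x*y - x - y - 1.
Note: deg(f) ≤ deg(F) = 2; strict inequality happens when F is divisible by Z (lost terms).


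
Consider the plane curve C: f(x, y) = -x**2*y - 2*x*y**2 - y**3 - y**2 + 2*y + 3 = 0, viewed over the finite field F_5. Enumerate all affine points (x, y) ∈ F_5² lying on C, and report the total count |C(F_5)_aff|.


Affine F_5-points: {(0, 2), (1, 1), (1, 2), (1, 4), (2, 1), (2, 3)}; count = 6.

For each of the 25 pairs (x, y) ∈ F_5², evaluate f(x, y) mod 5. Record the zeros.
  x = 0: [0↦3, 1↦3, 2↦0, 3↦3, 4↦1]  zeros at y ∈ {2}
  x = 1: [0↦3, 1↦0, 2↦0, 3↦2, 4↦0]  zeros at y ∈ {1, 2, 4}
  x = 2: [0↦3, 1↦0, 2↦1, 3↦0, 4↦1]  zeros at y ∈ {1, 3}
  x = 3: [0↦3, 1↦3, 2↦3, 3↦2, 4↦4]  zeros at y ∈ ∅
  x = 4: [0↦3, 1↦4, 2↦1, 3↦3, 4↦4]  zeros at y ∈ ∅
Collecting zeros: affine points = {(0, 2), (1, 1), (1, 2), (1, 4), (2, 1), (2, 3)}.
Total count |C(F_5)_aff| = 6.


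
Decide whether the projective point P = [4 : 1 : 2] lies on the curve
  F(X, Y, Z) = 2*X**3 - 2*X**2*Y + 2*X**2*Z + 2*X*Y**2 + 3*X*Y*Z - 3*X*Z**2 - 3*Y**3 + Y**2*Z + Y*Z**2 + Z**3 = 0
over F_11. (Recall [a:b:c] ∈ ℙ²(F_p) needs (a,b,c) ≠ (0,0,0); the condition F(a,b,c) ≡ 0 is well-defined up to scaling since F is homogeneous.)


F(4,1,2) ≡ 1 (mod 11); P is NOT on the curve.

Evaluate F(4, 1, 2) term-by-term (mod 11).
  2*X**3 ↦ 2·64·1·1 = 128
  -2*X**2*Y ↦ -2·16·1·1 = -32
  2*X**2*Z ↦ 2·16·1·2 = 64
  2*X*Y**2 ↦ 2·4·1·1 = 8
  3*X*Y*Z ↦ 3·4·1·2 = 24
  -3*X*Z**2 ↦ -3·4·1·4 = -48
  -3*Y**3 ↦ -3·1·1·1 = -3
  Y**2*Z ↦ 1·1·1·2 = 2
  Y*Z**2 ↦ 1·1·1·4 = 4
  Z**3 ↦ 1·1·1·8 = 8
Sum: F(4, 1, 2) = (128) + (-32) + (64) + (8) + (24) + (-48) + (-3) + (2) + (4) + (8) = 155.
Reducing mod 11: 155 ≡ 1 (mod 11).
Since F(a, b, c) ≡ 1 ≠ 0 (mod 11), P does NOT lie on the curve.


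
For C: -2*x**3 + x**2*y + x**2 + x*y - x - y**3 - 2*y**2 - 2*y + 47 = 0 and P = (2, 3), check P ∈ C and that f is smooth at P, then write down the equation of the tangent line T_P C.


Tangent line at P: -6*x - 35*y + 117 = 0.

Step 1: f(2, 3) = 0, so P lies on C.
Step 2: partial derivatives
  f_x(x, y) = -6*x**2 + 2*x*y + 2*x + y - 1, f_y(x, y) = x**2 + x - 3*y**2 - 4*y - 2.
  f_x(P) = -6, f_y(P) = -35 (gradient nonzero, so P is smooth).
Step 3: tangent line at P: -6·(x − 2) + -35·(y − 3) = 0.
Expanding: -6*x - 35*y + 117 = 0.


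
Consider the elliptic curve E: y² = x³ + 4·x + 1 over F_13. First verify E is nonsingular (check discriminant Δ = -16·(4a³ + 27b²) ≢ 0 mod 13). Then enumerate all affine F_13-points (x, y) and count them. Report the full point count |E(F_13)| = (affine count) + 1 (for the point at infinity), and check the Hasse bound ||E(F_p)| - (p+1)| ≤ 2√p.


Affine points = {(0, 1), (0, 12), (2, 2), (2, 11), (3, 1), (3, 12), (4, 4), (4, 9), (5, 4), (5, 9), (8, 5), (8, 8), (9, 5), (9, 8), (10, 1), (10, 12), (12, 3), (12, 10)}; affine count = 18; |E(F_13)| = 19.

Discriminant check: Δ ∝ 4a³ + 27b² = 4·4³ + 27·1² = 4·64 + 27·1 ≡ 10 (mod 13). Nonzero ⇒ E is nonsingular.
For each x ∈ F_13, compute rhs = x³ + 4·x + 1 mod 13, then count y ∈ F_13 with y² ≡ rhs.
  x = 0: rhs = 1, matching y values: 1, 12 (2 points).
  x = 1: rhs = 6, matching y values: none (0 points).
  x = 2: rhs = 4, matching y values: 2, 11 (2 points).
  x = 3: rhs = 1, matching y values: 1, 12 (2 points).
  x = 4: rhs = 3, matching y values: 4, 9 (2 points).
  x = 5: rhs = 3, matching y values: 4, 9 (2 points).
  x = 6: rhs = 7, matching y values: none (0 points).
  x = 7: rhs = 8, matching y values: none (0 points).
  x = 8: rhs = 12, matching y values: 5, 8 (2 points).
  x = 9: rhs = 12, matching y values: 5, 8 (2 points).
  x = 10: rhs = 1, matching y values: 1, 12 (2 points).
  x = 11: rhs = 11, matching y values: none (0 points).
  x = 12: rhs = 9, matching y values: 3, 10 (2 points).
Total affine count: 18.
Full point count |E(F_13)| = 18 + 1 = 19.
Hasse bound: |19 − (13+1)| = |5| = 5 ≤ 2√13 ≈ 7.2111 ✓.


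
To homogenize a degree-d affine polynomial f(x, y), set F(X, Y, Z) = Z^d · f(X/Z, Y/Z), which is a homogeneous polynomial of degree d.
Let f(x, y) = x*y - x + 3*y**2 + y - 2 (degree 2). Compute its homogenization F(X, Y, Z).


F(X, Y, Z) = X*Y - X*Z + 3*Y**2 + Y*Z - 2*Z**2

deg(f) = 2.
Substitute x = X/Z, y = Y/Z into f, then multiply by Z^2.
  monomial 1·x^1·y^1 ↦ 1·X^1·Y^1·Z^0.
  monomial -1·x^1·y^0 ↦ -1·X^1·Y^0·Z^1.
  monomial 3·x^0·y^2 ↦ 3·X^0·Y^2·Z^0.
  monomial 1·x^0·y^1 ↦ 1·X^0·Y^1·Z^1.
  monomial -2·x^0·y^0 ↦ -2·X^0·Y^0·Z^2.
Collecting: F(X, Y, Z) = X*Y - X*Z + 3*Y**2 + Y*Z - 2*Z**2.


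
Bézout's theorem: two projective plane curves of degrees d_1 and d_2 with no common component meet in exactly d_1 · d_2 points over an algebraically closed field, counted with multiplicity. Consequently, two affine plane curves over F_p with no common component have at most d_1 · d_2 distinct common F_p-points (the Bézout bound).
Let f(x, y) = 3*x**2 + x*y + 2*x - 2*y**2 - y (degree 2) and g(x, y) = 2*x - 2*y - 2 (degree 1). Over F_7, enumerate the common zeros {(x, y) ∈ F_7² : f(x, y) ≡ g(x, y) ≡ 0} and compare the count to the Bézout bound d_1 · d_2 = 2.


Common zeros: ∅; count = 0; Bézout bound = 2.

deg(f) = 2, deg(g) = 1, so Bézout bound = 2.
Scan x ∈ F_7. For each x, list the y ∈ F_7 with f(x, y) ≡ 0 and those with g(x, y) ≡ 0 (mod 7); the common zeros in that column are the intersection.
  x = 0: f ≡ 0 at y ∈ {0, 3}; g ≡ 0 at y ∈ {6}; common: ∅.
  x = 1: f ≡ 0 at y ∈ ∅; g ≡ 0 at y ∈ {0}; common: ∅.
  x = 2: f ≡ 0 at y ∈ ∅; g ≡ 0 at y ∈ {1}; common: ∅.
  x = 3: f ≡ 0 at y ∈ {3, 5}; g ≡ 0 at y ∈ {2}; common: ∅.
  x = 4: f ≡ 0 at y ∈ {0, 5}; g ≡ 0 at y ∈ {3}; common: ∅.
  x = 5: f ≡ 0 at y ∈ ∅; g ≡ 0 at y ∈ {4}; common: ∅.
  x = 6: f ≡ 0 at y ∈ ∅; g ≡ 0 at y ∈ {5}; common: ∅.
Collecting: common zeros = ∅, so the count is 0.
Comparison with the Bézout bound: 0 ≤ 2 = deg(f)·deg(g), as expected for curves with no common component (the affine F_7-count falls short of the bound because intersections may lie at infinity, over extension fields, or carry multiplicity).


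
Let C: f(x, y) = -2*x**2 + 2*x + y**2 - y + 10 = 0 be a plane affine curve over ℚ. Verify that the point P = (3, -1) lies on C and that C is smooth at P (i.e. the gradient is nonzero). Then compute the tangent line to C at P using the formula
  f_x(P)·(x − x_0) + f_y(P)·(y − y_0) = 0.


Tangent line at P: -10*x - 3*y + 27 = 0.

Step 1: f(3, -1) = 0, so P lies on C.
Step 2: partial derivatives
  f_x(x, y) = 2 - 4*x, f_y(x, y) = 2*y - 1.
  f_x(P) = -10, f_y(P) = -3 (gradient nonzero, so P is smooth).
Step 3: tangent line at P: -10·(x − 3) + -3·(y − -1) = 0.
Expanding: -10*x - 3*y + 27 = 0.


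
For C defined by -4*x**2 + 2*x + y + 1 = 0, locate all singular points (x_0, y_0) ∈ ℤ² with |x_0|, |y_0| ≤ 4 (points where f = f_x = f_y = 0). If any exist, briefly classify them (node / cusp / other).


No singular points in the scanned grid; C is smooth there.

Compute partial derivatives:
  f_x = 2 - 8*x.
  f_y = 1.
f_y = 1 is a nonzero constant, so f_y never vanishes: no point (x, y) can satisfy f = f_x = f_y = 0. In particular no (x, y) ∈ {−4, ..., 4}² is singular; the curve is smooth.


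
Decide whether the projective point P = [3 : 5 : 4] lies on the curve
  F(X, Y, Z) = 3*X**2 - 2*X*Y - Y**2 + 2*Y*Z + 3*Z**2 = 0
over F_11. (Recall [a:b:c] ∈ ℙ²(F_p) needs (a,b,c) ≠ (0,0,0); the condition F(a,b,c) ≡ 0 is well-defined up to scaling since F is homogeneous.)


F(3,5,4) ≡ 5 (mod 11); P is NOT on the curve.

Evaluate F(3, 5, 4) term-by-term (mod 11).
  3*X**2 ↦ 3·9·1·1 = 27
  -2*X*Y ↦ -2·3·5·1 = -30
  -Y**2 ↦ -1·1·25·1 = -25
  2*Y*Z ↦ 2·1·5·4 = 40
  3*Z**2 ↦ 3·1·1·16 = 48
Sum: F(3, 5, 4) = (27) + (-30) + (-25) + (40) + (48) = 60.
Reducing mod 11: 60 ≡ 5 (mod 11).
Since F(a, b, c) ≡ 5 ≠ 0 (mod 11), P does NOT lie on the curve.


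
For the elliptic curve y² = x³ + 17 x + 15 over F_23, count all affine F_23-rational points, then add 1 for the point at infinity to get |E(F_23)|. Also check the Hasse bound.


Affine points = {(3, 1), (3, 22), (4, 3), (4, 20), (5, 8), (5, 15), (9, 0), (10, 9), (10, 14), (13, 8), (13, 15), (16, 6), (16, 17), (18, 9), (18, 14), (20, 11), (20, 12)}; affine count = 17; |E(F_23)| = 18.

Discriminant check: Δ ∝ 4a³ + 27b² = 4·17³ + 27·15² = 4·4913 + 27·225 ≡ 13 (mod 23). Nonzero ⇒ E is nonsingular.
For each x ∈ F_23, compute rhs = x³ + 17·x + 15 mod 23, then count y ∈ F_23 with y² ≡ rhs.
  x = 0: rhs = 15, matching y values: none (0 points).
  x = 1: rhs = 10, matching y values: none (0 points).
  x = 2: rhs = 11, matching y values: none (0 points).
  x = 3: rhs = 1, matching y values: 1, 22 (2 points).
  x = 4: rhs = 9, matching y values: 3, 20 (2 points).
  x = 5: rhs = 18, matching y values: 8, 15 (2 points).
  x = 6: rhs = 11, matching y values: none (0 points).
  x = 7: rhs = 17, matching y values: none (0 points).
  x = 8: rhs = 19, matching y values: none (0 points).
  x = 9: rhs = 0, matching y values: 0 (1 points).
  x = 10: rhs = 12, matching y values: 9, 14 (2 points).
  x = 11: rhs = 15, matching y values: none (0 points).
  x = 12: rhs = 15, matching y values: none (0 points).
  x = 13: rhs = 18, matching y values: 8, 15 (2 points).
  x = 14: rhs = 7, matching y values: none (0 points).
  x = 15: rhs = 11, matching y values: none (0 points).
  x = 16: rhs = 13, matching y values: 6, 17 (2 points).
  x = 17: rhs = 19, matching y values: none (0 points).
  x = 18: rhs = 12, matching y values: 9, 14 (2 points).
  x = 19: rhs = 21, matching y values: none (0 points).
  x = 20: rhs = 6, matching y values: 11, 12 (2 points).
  x = 21: rhs = 19, matching y values: none (0 points).
  x = 22: rhs = 20, matching y values: none (0 points).
Total affine count: 17.
Full point count |E(F_23)| = 17 + 1 = 18.
Hasse bound: |18 − (23+1)| = |-6| = 6 ≤ 2√23 ≈ 9.5917 ✓.


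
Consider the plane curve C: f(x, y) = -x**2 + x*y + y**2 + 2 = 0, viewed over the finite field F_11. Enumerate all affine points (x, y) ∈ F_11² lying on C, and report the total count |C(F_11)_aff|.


Affine F_11-points: {(0, 3), (0, 8), (2, 4), (2, 5), (3, 3), (3, 5), (8, 6), (8, 8), (9, 6), (9, 7)}; count = 10.

For each of the 121 pairs (x, y) ∈ F_11², evaluate f(x, y) mod 11. Record the zeros.
  x = 0: [0↦2, 1↦3, 2↦6, 3↦0, 4↦7, 5↦5, 6↦5, 7↦7, 8↦0, 9↦6, 10↦3]  zeros at y ∈ {3, 8}
  x = 1: [0↦1, 1↦3, 2↦7, 3↦2, 4↦10, 5↦9, 6↦10, 7↦2, 8↦7, 9↦3, 10↦1]  zeros at y ∈ ∅
  x = 2: [0↦9, 1↦1, 2↦6, 3↦2, 4↦0, 5↦0, 6↦2, 7↦6, 8↦1, 9↦9, 10↦8]  zeros at y ∈ {4, 5}
  x = 3: [0↦4, 1↦8, 2↦3, 3↦0, 4↦10, 5↦0, 6↦3, 7↦8, 8↦4, 9↦2, 10↦2]  zeros at y ∈ {3, 5}
  x = 4: [0↦8, 1↦2, 2↦9, 3↦7, 4↦7, 5↦9, 6↦2, 7↦8, 8↦5, 9↦4, 10↦5]  zeros at y ∈ ∅
  x = 5: [0↦10, 1↦5, 2↦2, 3↦1, 4↦2, 5↦5, 6↦10, 7↦6, 8↦4, 9↦4, 10↦6]  zeros at y ∈ ∅
  x = 6: [0↦10, 1↦6, 2↦4, 3↦4, 4↦6, 5↦10, 6↦5, 7↦2, 8↦1, 9↦2, 10↦5]  zeros at y ∈ ∅
  x = 7: [0↦8, 1↦5, 2↦4, 3↦5, 4↦8, 5↦2, 6↦9, 7↦7, 8↦7, 9↦9, 10↦2]  zeros at y ∈ ∅
  x = 8: [0↦4, 1↦2, 2↦2, 3↦4, 4↦8, 5↦3, 6↦0, 7↦10, 8↦0, 9↦3, 10↦8]  zeros at y ∈ {6, 8}
  x = 9: [0↦9, 1↦8, 2↦9, 3↦1, 4↦6, 5↦2, 6↦0, 7↦0, 8↦2, 9↦6, 10↦1]  zeros at y ∈ {6, 7}
  x = 10: [0↦1, 1↦1, 2↦3, 3↦7, 4↦2, 5↦10, 6↦9, 7↦10, 8↦2, 9↦7, 10↦3]  zeros at y ∈ ∅
Collecting zeros: affine points = {(0, 3), (0, 8), (2, 4), (2, 5), (3, 3), (3, 5), (8, 6), (8, 8), (9, 6), (9, 7)}.
Total count |C(F_11)_aff| = 10.


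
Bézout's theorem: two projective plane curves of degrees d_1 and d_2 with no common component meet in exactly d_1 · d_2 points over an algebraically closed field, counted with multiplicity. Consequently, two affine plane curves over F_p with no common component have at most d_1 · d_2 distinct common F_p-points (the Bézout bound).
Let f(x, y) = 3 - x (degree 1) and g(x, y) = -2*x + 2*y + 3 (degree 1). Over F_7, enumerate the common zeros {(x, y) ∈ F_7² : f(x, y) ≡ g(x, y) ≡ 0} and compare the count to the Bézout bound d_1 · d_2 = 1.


Common zeros: {(3, 5)}; count = 1; Bézout bound = 1.

deg(f) = 1, deg(g) = 1, so Bézout bound = 1.
Scan x ∈ F_7. For each x, list the y ∈ F_7 with f(x, y) ≡ 0 and those with g(x, y) ≡ 0 (mod 7); the common zeros in that column are the intersection.
  x = 0: f ≡ 0 at y ∈ ∅; g ≡ 0 at y ∈ {2}; common: ∅.
  x = 1: f ≡ 0 at y ∈ ∅; g ≡ 0 at y ∈ {3}; common: ∅.
  x = 2: f ≡ 0 at y ∈ ∅; g ≡ 0 at y ∈ {4}; common: ∅.
  x = 3: f ≡ 0 at y ∈ {0, 1, 2, 3, 4, 5, 6}; g ≡ 0 at y ∈ {5}; common: {5}.
  x = 4: f ≡ 0 at y ∈ ∅; g ≡ 0 at y ∈ {6}; common: ∅.
  x = 5: f ≡ 0 at y ∈ ∅; g ≡ 0 at y ∈ {0}; common: ∅.
  x = 6: f ≡ 0 at y ∈ ∅; g ≡ 0 at y ∈ {1}; common: ∅.
Collecting: common zeros = {(3, 5)}, so the count is 1.
Comparison with the Bézout bound: 1 ≤ 1 = deg(f)·deg(g), as expected for curves with no common component (the bound is attained).


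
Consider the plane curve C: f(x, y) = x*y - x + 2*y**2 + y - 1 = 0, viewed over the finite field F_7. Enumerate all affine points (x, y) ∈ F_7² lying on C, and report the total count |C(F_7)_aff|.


Affine F_7-points: {(0, 4), (0, 6), (4, 3), (4, 5), (5, 2), (6, 0)}; count = 6.

For each of the 49 pairs (x, y) ∈ F_7², evaluate f(x, y) mod 7. Record the zeros.
  x = 0: [0↦6, 1↦2, 2↦2, 3↦6, 4↦0, 5↦5, 6↦0]  zeros at y ∈ {4, 6}
  x = 1: [0↦5, 1↦2, 2↦3, 3↦1, 4↦3, 5↦2, 6↦5]  zeros at y ∈ ∅
  x = 2: [0↦4, 1↦2, 2↦4, 3↦3, 4↦6, 5↦6, 6↦3]  zeros at y ∈ ∅
  x = 3: [0↦3, 1↦2, 2↦5, 3↦5, 4↦2, 5↦3, 6↦1]  zeros at y ∈ ∅
  x = 4: [0↦2, 1↦2, 2↦6, 3↦0, 4↦5, 5↦0, 6↦6]  zeros at y ∈ {3, 5}
  x = 5: [0↦1, 1↦2, 2↦0, 3↦2, 4↦1, 5↦4, 6↦4]  zeros at y ∈ {2}
  x = 6: [0↦0, 1↦2, 2↦1, 3↦4, 4↦4, 5↦1, 6↦2]  zeros at y ∈ {0}
Collecting zeros: affine points = {(0, 4), (0, 6), (4, 3), (4, 5), (5, 2), (6, 0)}.
Total count |C(F_7)_aff| = 6.


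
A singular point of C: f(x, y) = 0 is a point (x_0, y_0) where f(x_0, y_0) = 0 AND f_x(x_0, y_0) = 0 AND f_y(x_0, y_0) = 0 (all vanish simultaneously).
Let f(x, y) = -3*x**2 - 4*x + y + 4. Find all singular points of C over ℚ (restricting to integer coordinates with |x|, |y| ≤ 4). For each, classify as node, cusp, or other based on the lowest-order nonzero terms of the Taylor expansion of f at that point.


No singular points in the scanned grid; C is smooth there.

Compute partial derivatives:
  f_x = -6*x - 4.
  f_y = 1.
f_y = 1 is a nonzero constant, so f_y never vanishes: no point (x, y) can satisfy f = f_x = f_y = 0. In particular no (x, y) ∈ {−4, ..., 4}² is singular; the curve is smooth.


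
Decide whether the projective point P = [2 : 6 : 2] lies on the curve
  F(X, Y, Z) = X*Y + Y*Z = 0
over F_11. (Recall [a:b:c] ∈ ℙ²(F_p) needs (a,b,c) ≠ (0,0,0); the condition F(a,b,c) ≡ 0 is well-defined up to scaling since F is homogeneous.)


F(2,6,2) ≡ 2 (mod 11); P is NOT on the curve.

Evaluate F(2, 6, 2) term-by-term (mod 11).
  X*Y ↦ 1·2·6·1 = 12
  Y*Z ↦ 1·1·6·2 = 12
Sum: F(2, 6, 2) = (12) + (12) = 24.
Reducing mod 11: 24 ≡ 2 (mod 11).
Since F(a, b, c) ≡ 2 ≠ 0 (mod 11), P does NOT lie on the curve.


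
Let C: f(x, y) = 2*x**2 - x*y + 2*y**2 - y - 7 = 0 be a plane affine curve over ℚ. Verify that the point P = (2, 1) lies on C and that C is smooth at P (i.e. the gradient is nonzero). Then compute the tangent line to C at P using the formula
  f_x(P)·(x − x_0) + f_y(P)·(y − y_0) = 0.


Tangent line at P: 7*x + y - 15 = 0.

Step 1: f(2, 1) = 0, so P lies on C.
Step 2: partial derivatives
  f_x(x, y) = 4*x - y, f_y(x, y) = -x + 4*y - 1.
  f_x(P) = 7, f_y(P) = 1 (gradient nonzero, so P is smooth).
Step 3: tangent line at P: 7·(x − 2) + 1·(y − 1) = 0.
Expanding: 7*x + y - 15 = 0.


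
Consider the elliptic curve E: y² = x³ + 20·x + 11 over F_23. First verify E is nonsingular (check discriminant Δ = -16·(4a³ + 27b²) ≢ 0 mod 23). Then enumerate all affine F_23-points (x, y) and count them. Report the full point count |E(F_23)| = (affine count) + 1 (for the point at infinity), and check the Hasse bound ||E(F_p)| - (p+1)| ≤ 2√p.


Affine points = {(1, 3), (1, 20), (2, 6), (2, 17), (3, 11), (3, 12), (5, 11), (5, 12), (6, 5), (6, 18), (8, 4), (8, 19), (9, 0), (12, 1), (12, 22), (15, 11), (15, 12), (18, 4), (18, 19), (20, 4), (20, 19), (21, 3), (21, 20), (22, 6), (22, 17)}; affine count = 25; |E(F_23)| = 26.

Discriminant check: Δ ∝ 4a³ + 27b² = 4·20³ + 27·11² = 4·8000 + 27·121 ≡ 8 (mod 23). Nonzero ⇒ E is nonsingular.
For each x ∈ F_23, compute rhs = x³ + 20·x + 11 mod 23, then count y ∈ F_23 with y² ≡ rhs.
  x = 0: rhs = 11, matching y values: none (0 points).
  x = 1: rhs = 9, matching y values: 3, 20 (2 points).
  x = 2: rhs = 13, matching y values: 6, 17 (2 points).
  x = 3: rhs = 6, matching y values: 11, 12 (2 points).
  x = 4: rhs = 17, matching y values: none (0 points).
  x = 5: rhs = 6, matching y values: 11, 12 (2 points).
  x = 6: rhs = 2, matching y values: 5, 18 (2 points).
  x = 7: rhs = 11, matching y values: none (0 points).
  x = 8: rhs = 16, matching y values: 4, 19 (2 points).
  x = 9: rhs = 0, matching y values: 0 (1 points).
  x = 10: rhs = 15, matching y values: none (0 points).
  x = 11: rhs = 21, matching y values: none (0 points).
  x = 12: rhs = 1, matching y values: 1, 22 (2 points).
  x = 13: rhs = 7, matching y values: none (0 points).
  x = 14: rhs = 22, matching y values: none (0 points).
  x = 15: rhs = 6, matching y values: 11, 12 (2 points).
  x = 16: rhs = 11, matching y values: none (0 points).
  x = 17: rhs = 20, matching y values: none (0 points).
  x = 18: rhs = 16, matching y values: 4, 19 (2 points).
  x = 19: rhs = 5, matching y values: none (0 points).
  x = 20: rhs = 16, matching y values: 4, 19 (2 points).
  x = 21: rhs = 9, matching y values: 3, 20 (2 points).
  x = 22: rhs = 13, matching y values: 6, 17 (2 points).
Total affine count: 25.
Full point count |E(F_23)| = 25 + 1 = 26.
Hasse bound: |26 − (23+1)| = |2| = 2 ≤ 2√23 ≈ 9.5917 ✓.


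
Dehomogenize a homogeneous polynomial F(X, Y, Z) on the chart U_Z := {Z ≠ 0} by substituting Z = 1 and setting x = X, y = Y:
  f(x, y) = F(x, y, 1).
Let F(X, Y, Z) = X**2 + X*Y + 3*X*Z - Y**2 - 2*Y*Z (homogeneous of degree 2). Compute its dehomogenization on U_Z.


f(x, y) = x**2 + x*y + 3*x - y**2 - 2*y

On U_Z we set Z = 1. Each monomial c·X^i·Y^j·Z^k in F becomes c·x^i·y^j·1^k = c·x^i·y^j.
Substituting Z = 1: F(X, Y, 1) = x**2 + x*y + 3*x - y**2 - 2*y.
Note: deg(f) ≤ deg(F) = 2; strict inequality happens when F is divisible by Z (lost terms).


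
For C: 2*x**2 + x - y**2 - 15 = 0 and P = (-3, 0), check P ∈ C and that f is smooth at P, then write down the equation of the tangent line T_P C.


Tangent line at P: -11*x - 33 = 0.

Step 1: f(-3, 0) = 0, so P lies on C.
Step 2: partial derivatives
  f_x(x, y) = 4*x + 1, f_y(x, y) = -2*y.
  f_x(P) = -11, f_y(P) = 0 (gradient nonzero, so P is smooth).
Step 3: tangent line at P: -11·(x − -3) + 0·(y − 0) = 0.
Expanding: -11*x - 33 = 0.


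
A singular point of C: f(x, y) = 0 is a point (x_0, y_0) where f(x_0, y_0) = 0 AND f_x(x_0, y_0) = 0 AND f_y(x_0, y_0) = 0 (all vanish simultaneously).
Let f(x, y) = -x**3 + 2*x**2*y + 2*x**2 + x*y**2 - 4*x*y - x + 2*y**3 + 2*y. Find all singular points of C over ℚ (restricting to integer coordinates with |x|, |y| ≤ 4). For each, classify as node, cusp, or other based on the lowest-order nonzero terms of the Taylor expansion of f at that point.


Singular points: {(1, 0)}; classification: node.

Compute partial derivatives:
  f_x = -3*x**2 + 4*x*y + 4*x + y**2 - 4*y - 1.
  f_y = 2*x**2 + 2*x*y - 4*x + 6*y**2 + 2.
Scan x_0 ∈ {−4, ..., 4}. For each x_0, f_y(x_0, y) is a polynomial in y; find its integer roots y ∈ {−4, ..., 4}, then test f_x and f at those candidates.
  x = -4: f_y(-4, y) = 6*y**2 - 8*y + 50; no integer root y with |y| ≤ 4.
  x = -3: f_y(-3, y) = 6*y**2 - 6*y + 32; no integer root y with |y| ≤ 4.
  x = -2: f_y(-2, y) = 6*y**2 - 4*y + 18; no integer root y with |y| ≤ 4.
  x = -1: f_y(-1, y) = 6*y**2 - 2*y + 8; no integer root y with |y| ≤ 4.
  x = 0: f_y(0, y) = 6*y**2 + 2; no integer root y with |y| ≤ 4.
  x = 1: f_y(1, y) = 6*y**2 + 2*y; vanishes at y ∈ {0}. (1, 0): f_x = 0, f = 0 — SINGULAR.
  x = 2: f_y(2, y) = 6*y**2 + 4*y + 2; no integer root y with |y| ≤ 4.
  x = 3: f_y(3, y) = 6*y**2 + 6*y + 8; no integer root y with |y| ≤ 4.
  x = 4: f_y(4, y) = 6*y**2 + 8*y + 18; no integer root y with |y| ≤ 4.
Only singular point on the grid: (1, 0).
Classify: substitute x = 1 + u, y = 0 + v and expand: f = -u**3 + 2*u**2*v - u**2 + u*v**2 + 2*v**3 + v**2.
No constant or linear terms (consistent with a singular point). Quadratic part: -u**2 + v**2. Cubic part: -u**3 + 2*u**2*v + u*v**2 + 2*v**3.
The quadratic part v**2 - u**2 = (v − u)(v + u) splits into two distinct linear factors, so there are two distinct tangent lines y − 0 = ±(x − 1) — this is a node (ordinary double point).
Classification: node.
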